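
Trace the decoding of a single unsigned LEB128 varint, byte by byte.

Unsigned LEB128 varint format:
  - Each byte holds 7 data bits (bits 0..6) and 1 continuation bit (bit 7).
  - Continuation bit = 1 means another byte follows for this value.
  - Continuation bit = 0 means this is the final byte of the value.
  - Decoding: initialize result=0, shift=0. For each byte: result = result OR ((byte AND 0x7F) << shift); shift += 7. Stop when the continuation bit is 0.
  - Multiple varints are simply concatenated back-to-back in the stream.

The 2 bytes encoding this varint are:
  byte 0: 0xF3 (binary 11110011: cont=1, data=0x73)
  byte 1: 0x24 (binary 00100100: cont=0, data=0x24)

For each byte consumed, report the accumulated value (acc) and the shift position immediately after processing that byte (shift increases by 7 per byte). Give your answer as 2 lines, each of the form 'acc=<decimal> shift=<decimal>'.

Answer: acc=115 shift=7
acc=4723 shift=14

Derivation:
byte 0=0xF3: payload=0x73=115, contrib = 115<<0 = 115; acc -> 115, shift -> 7
byte 1=0x24: payload=0x24=36, contrib = 36<<7 = 4608; acc -> 4723, shift -> 14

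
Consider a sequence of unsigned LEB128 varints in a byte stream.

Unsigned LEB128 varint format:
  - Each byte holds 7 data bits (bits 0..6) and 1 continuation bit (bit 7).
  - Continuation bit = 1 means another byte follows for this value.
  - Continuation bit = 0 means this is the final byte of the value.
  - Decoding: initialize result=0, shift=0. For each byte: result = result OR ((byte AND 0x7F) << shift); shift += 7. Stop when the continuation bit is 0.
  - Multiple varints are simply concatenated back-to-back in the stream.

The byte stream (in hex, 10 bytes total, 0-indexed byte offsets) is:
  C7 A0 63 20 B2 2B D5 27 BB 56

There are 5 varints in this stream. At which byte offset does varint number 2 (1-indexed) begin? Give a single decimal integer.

Answer: 3

Derivation:
  byte[0]=0xC7 cont=1 payload=0x47=71: acc |= 71<<0 -> acc=71 shift=7
  byte[1]=0xA0 cont=1 payload=0x20=32: acc |= 32<<7 -> acc=4167 shift=14
  byte[2]=0x63 cont=0 payload=0x63=99: acc |= 99<<14 -> acc=1626183 shift=21 [end]
Varint 1: bytes[0:3] = C7 A0 63 -> value 1626183 (3 byte(s))
  byte[3]=0x20 cont=0 payload=0x20=32: acc |= 32<<0 -> acc=32 shift=7 [end]
Varint 2: bytes[3:4] = 20 -> value 32 (1 byte(s))
  byte[4]=0xB2 cont=1 payload=0x32=50: acc |= 50<<0 -> acc=50 shift=7
  byte[5]=0x2B cont=0 payload=0x2B=43: acc |= 43<<7 -> acc=5554 shift=14 [end]
Varint 3: bytes[4:6] = B2 2B -> value 5554 (2 byte(s))
  byte[6]=0xD5 cont=1 payload=0x55=85: acc |= 85<<0 -> acc=85 shift=7
  byte[7]=0x27 cont=0 payload=0x27=39: acc |= 39<<7 -> acc=5077 shift=14 [end]
Varint 4: bytes[6:8] = D5 27 -> value 5077 (2 byte(s))
  byte[8]=0xBB cont=1 payload=0x3B=59: acc |= 59<<0 -> acc=59 shift=7
  byte[9]=0x56 cont=0 payload=0x56=86: acc |= 86<<7 -> acc=11067 shift=14 [end]
Varint 5: bytes[8:10] = BB 56 -> value 11067 (2 byte(s))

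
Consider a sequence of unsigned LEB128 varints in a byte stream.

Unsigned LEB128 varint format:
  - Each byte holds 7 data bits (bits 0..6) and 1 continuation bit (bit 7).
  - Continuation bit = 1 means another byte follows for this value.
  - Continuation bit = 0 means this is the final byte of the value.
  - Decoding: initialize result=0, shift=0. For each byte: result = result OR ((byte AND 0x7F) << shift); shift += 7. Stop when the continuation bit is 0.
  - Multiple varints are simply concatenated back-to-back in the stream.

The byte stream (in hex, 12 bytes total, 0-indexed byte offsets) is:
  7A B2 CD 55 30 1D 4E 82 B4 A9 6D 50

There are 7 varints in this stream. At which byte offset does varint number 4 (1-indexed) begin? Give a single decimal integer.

Answer: 5

Derivation:
  byte[0]=0x7A cont=0 payload=0x7A=122: acc |= 122<<0 -> acc=122 shift=7 [end]
Varint 1: bytes[0:1] = 7A -> value 122 (1 byte(s))
  byte[1]=0xB2 cont=1 payload=0x32=50: acc |= 50<<0 -> acc=50 shift=7
  byte[2]=0xCD cont=1 payload=0x4D=77: acc |= 77<<7 -> acc=9906 shift=14
  byte[3]=0x55 cont=0 payload=0x55=85: acc |= 85<<14 -> acc=1402546 shift=21 [end]
Varint 2: bytes[1:4] = B2 CD 55 -> value 1402546 (3 byte(s))
  byte[4]=0x30 cont=0 payload=0x30=48: acc |= 48<<0 -> acc=48 shift=7 [end]
Varint 3: bytes[4:5] = 30 -> value 48 (1 byte(s))
  byte[5]=0x1D cont=0 payload=0x1D=29: acc |= 29<<0 -> acc=29 shift=7 [end]
Varint 4: bytes[5:6] = 1D -> value 29 (1 byte(s))
  byte[6]=0x4E cont=0 payload=0x4E=78: acc |= 78<<0 -> acc=78 shift=7 [end]
Varint 5: bytes[6:7] = 4E -> value 78 (1 byte(s))
  byte[7]=0x82 cont=1 payload=0x02=2: acc |= 2<<0 -> acc=2 shift=7
  byte[8]=0xB4 cont=1 payload=0x34=52: acc |= 52<<7 -> acc=6658 shift=14
  byte[9]=0xA9 cont=1 payload=0x29=41: acc |= 41<<14 -> acc=678402 shift=21
  byte[10]=0x6D cont=0 payload=0x6D=109: acc |= 109<<21 -> acc=229267970 shift=28 [end]
Varint 6: bytes[7:11] = 82 B4 A9 6D -> value 229267970 (4 byte(s))
  byte[11]=0x50 cont=0 payload=0x50=80: acc |= 80<<0 -> acc=80 shift=7 [end]
Varint 7: bytes[11:12] = 50 -> value 80 (1 byte(s))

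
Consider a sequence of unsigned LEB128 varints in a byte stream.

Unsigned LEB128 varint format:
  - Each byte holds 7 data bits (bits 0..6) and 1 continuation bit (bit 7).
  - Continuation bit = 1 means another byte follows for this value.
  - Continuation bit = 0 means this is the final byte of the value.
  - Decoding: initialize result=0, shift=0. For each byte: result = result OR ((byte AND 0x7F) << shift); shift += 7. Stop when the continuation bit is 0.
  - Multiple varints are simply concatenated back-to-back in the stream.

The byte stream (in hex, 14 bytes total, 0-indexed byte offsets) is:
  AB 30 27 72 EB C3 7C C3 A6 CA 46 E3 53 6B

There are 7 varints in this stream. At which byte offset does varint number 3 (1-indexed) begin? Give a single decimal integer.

  byte[0]=0xAB cont=1 payload=0x2B=43: acc |= 43<<0 -> acc=43 shift=7
  byte[1]=0x30 cont=0 payload=0x30=48: acc |= 48<<7 -> acc=6187 shift=14 [end]
Varint 1: bytes[0:2] = AB 30 -> value 6187 (2 byte(s))
  byte[2]=0x27 cont=0 payload=0x27=39: acc |= 39<<0 -> acc=39 shift=7 [end]
Varint 2: bytes[2:3] = 27 -> value 39 (1 byte(s))
  byte[3]=0x72 cont=0 payload=0x72=114: acc |= 114<<0 -> acc=114 shift=7 [end]
Varint 3: bytes[3:4] = 72 -> value 114 (1 byte(s))
  byte[4]=0xEB cont=1 payload=0x6B=107: acc |= 107<<0 -> acc=107 shift=7
  byte[5]=0xC3 cont=1 payload=0x43=67: acc |= 67<<7 -> acc=8683 shift=14
  byte[6]=0x7C cont=0 payload=0x7C=124: acc |= 124<<14 -> acc=2040299 shift=21 [end]
Varint 4: bytes[4:7] = EB C3 7C -> value 2040299 (3 byte(s))
  byte[7]=0xC3 cont=1 payload=0x43=67: acc |= 67<<0 -> acc=67 shift=7
  byte[8]=0xA6 cont=1 payload=0x26=38: acc |= 38<<7 -> acc=4931 shift=14
  byte[9]=0xCA cont=1 payload=0x4A=74: acc |= 74<<14 -> acc=1217347 shift=21
  byte[10]=0x46 cont=0 payload=0x46=70: acc |= 70<<21 -> acc=148017987 shift=28 [end]
Varint 5: bytes[7:11] = C3 A6 CA 46 -> value 148017987 (4 byte(s))
  byte[11]=0xE3 cont=1 payload=0x63=99: acc |= 99<<0 -> acc=99 shift=7
  byte[12]=0x53 cont=0 payload=0x53=83: acc |= 83<<7 -> acc=10723 shift=14 [end]
Varint 6: bytes[11:13] = E3 53 -> value 10723 (2 byte(s))
  byte[13]=0x6B cont=0 payload=0x6B=107: acc |= 107<<0 -> acc=107 shift=7 [end]
Varint 7: bytes[13:14] = 6B -> value 107 (1 byte(s))

Answer: 3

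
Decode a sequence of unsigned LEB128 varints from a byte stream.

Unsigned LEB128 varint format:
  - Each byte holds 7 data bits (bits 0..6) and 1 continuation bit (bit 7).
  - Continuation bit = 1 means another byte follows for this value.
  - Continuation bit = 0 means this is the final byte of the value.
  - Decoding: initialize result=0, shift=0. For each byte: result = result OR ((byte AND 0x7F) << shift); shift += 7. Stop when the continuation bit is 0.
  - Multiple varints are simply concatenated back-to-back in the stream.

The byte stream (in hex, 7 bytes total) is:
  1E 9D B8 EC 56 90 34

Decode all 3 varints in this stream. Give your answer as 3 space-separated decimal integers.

  byte[0]=0x1E cont=0 payload=0x1E=30: acc |= 30<<0 -> acc=30 shift=7 [end]
Varint 1: bytes[0:1] = 1E -> value 30 (1 byte(s))
  byte[1]=0x9D cont=1 payload=0x1D=29: acc |= 29<<0 -> acc=29 shift=7
  byte[2]=0xB8 cont=1 payload=0x38=56: acc |= 56<<7 -> acc=7197 shift=14
  byte[3]=0xEC cont=1 payload=0x6C=108: acc |= 108<<14 -> acc=1776669 shift=21
  byte[4]=0x56 cont=0 payload=0x56=86: acc |= 86<<21 -> acc=182131741 shift=28 [end]
Varint 2: bytes[1:5] = 9D B8 EC 56 -> value 182131741 (4 byte(s))
  byte[5]=0x90 cont=1 payload=0x10=16: acc |= 16<<0 -> acc=16 shift=7
  byte[6]=0x34 cont=0 payload=0x34=52: acc |= 52<<7 -> acc=6672 shift=14 [end]
Varint 3: bytes[5:7] = 90 34 -> value 6672 (2 byte(s))

Answer: 30 182131741 6672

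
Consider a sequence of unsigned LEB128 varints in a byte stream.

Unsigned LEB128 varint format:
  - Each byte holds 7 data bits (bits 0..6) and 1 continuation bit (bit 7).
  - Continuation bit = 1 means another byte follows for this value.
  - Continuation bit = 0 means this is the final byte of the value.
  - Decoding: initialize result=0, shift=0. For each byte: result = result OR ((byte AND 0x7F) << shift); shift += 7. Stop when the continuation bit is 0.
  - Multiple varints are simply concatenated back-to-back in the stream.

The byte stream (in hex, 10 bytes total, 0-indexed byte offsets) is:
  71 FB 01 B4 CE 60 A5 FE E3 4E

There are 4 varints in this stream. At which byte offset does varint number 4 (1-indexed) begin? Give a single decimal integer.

  byte[0]=0x71 cont=0 payload=0x71=113: acc |= 113<<0 -> acc=113 shift=7 [end]
Varint 1: bytes[0:1] = 71 -> value 113 (1 byte(s))
  byte[1]=0xFB cont=1 payload=0x7B=123: acc |= 123<<0 -> acc=123 shift=7
  byte[2]=0x01 cont=0 payload=0x01=1: acc |= 1<<7 -> acc=251 shift=14 [end]
Varint 2: bytes[1:3] = FB 01 -> value 251 (2 byte(s))
  byte[3]=0xB4 cont=1 payload=0x34=52: acc |= 52<<0 -> acc=52 shift=7
  byte[4]=0xCE cont=1 payload=0x4E=78: acc |= 78<<7 -> acc=10036 shift=14
  byte[5]=0x60 cont=0 payload=0x60=96: acc |= 96<<14 -> acc=1582900 shift=21 [end]
Varint 3: bytes[3:6] = B4 CE 60 -> value 1582900 (3 byte(s))
  byte[6]=0xA5 cont=1 payload=0x25=37: acc |= 37<<0 -> acc=37 shift=7
  byte[7]=0xFE cont=1 payload=0x7E=126: acc |= 126<<7 -> acc=16165 shift=14
  byte[8]=0xE3 cont=1 payload=0x63=99: acc |= 99<<14 -> acc=1638181 shift=21
  byte[9]=0x4E cont=0 payload=0x4E=78: acc |= 78<<21 -> acc=165216037 shift=28 [end]
Varint 4: bytes[6:10] = A5 FE E3 4E -> value 165216037 (4 byte(s))

Answer: 6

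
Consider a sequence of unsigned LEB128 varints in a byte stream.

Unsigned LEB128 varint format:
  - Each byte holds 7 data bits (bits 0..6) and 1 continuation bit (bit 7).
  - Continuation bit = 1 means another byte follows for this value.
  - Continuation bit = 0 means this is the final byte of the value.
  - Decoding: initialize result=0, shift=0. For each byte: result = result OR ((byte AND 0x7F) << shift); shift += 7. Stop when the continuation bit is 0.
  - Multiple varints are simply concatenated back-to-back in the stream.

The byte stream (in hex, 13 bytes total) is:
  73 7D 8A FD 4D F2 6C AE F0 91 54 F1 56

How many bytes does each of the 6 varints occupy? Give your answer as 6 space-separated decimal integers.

  byte[0]=0x73 cont=0 payload=0x73=115: acc |= 115<<0 -> acc=115 shift=7 [end]
Varint 1: bytes[0:1] = 73 -> value 115 (1 byte(s))
  byte[1]=0x7D cont=0 payload=0x7D=125: acc |= 125<<0 -> acc=125 shift=7 [end]
Varint 2: bytes[1:2] = 7D -> value 125 (1 byte(s))
  byte[2]=0x8A cont=1 payload=0x0A=10: acc |= 10<<0 -> acc=10 shift=7
  byte[3]=0xFD cont=1 payload=0x7D=125: acc |= 125<<7 -> acc=16010 shift=14
  byte[4]=0x4D cont=0 payload=0x4D=77: acc |= 77<<14 -> acc=1277578 shift=21 [end]
Varint 3: bytes[2:5] = 8A FD 4D -> value 1277578 (3 byte(s))
  byte[5]=0xF2 cont=1 payload=0x72=114: acc |= 114<<0 -> acc=114 shift=7
  byte[6]=0x6C cont=0 payload=0x6C=108: acc |= 108<<7 -> acc=13938 shift=14 [end]
Varint 4: bytes[5:7] = F2 6C -> value 13938 (2 byte(s))
  byte[7]=0xAE cont=1 payload=0x2E=46: acc |= 46<<0 -> acc=46 shift=7
  byte[8]=0xF0 cont=1 payload=0x70=112: acc |= 112<<7 -> acc=14382 shift=14
  byte[9]=0x91 cont=1 payload=0x11=17: acc |= 17<<14 -> acc=292910 shift=21
  byte[10]=0x54 cont=0 payload=0x54=84: acc |= 84<<21 -> acc=176453678 shift=28 [end]
Varint 5: bytes[7:11] = AE F0 91 54 -> value 176453678 (4 byte(s))
  byte[11]=0xF1 cont=1 payload=0x71=113: acc |= 113<<0 -> acc=113 shift=7
  byte[12]=0x56 cont=0 payload=0x56=86: acc |= 86<<7 -> acc=11121 shift=14 [end]
Varint 6: bytes[11:13] = F1 56 -> value 11121 (2 byte(s))

Answer: 1 1 3 2 4 2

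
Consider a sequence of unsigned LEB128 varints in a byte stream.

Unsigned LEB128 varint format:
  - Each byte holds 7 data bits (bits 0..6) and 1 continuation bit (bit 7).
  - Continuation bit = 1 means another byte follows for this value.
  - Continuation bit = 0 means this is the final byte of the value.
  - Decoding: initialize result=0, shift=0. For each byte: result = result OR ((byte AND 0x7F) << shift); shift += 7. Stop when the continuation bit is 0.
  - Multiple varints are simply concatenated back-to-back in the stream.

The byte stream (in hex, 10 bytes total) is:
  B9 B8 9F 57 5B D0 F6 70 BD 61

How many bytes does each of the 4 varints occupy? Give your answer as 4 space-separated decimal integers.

Answer: 4 1 3 2

Derivation:
  byte[0]=0xB9 cont=1 payload=0x39=57: acc |= 57<<0 -> acc=57 shift=7
  byte[1]=0xB8 cont=1 payload=0x38=56: acc |= 56<<7 -> acc=7225 shift=14
  byte[2]=0x9F cont=1 payload=0x1F=31: acc |= 31<<14 -> acc=515129 shift=21
  byte[3]=0x57 cont=0 payload=0x57=87: acc |= 87<<21 -> acc=182967353 shift=28 [end]
Varint 1: bytes[0:4] = B9 B8 9F 57 -> value 182967353 (4 byte(s))
  byte[4]=0x5B cont=0 payload=0x5B=91: acc |= 91<<0 -> acc=91 shift=7 [end]
Varint 2: bytes[4:5] = 5B -> value 91 (1 byte(s))
  byte[5]=0xD0 cont=1 payload=0x50=80: acc |= 80<<0 -> acc=80 shift=7
  byte[6]=0xF6 cont=1 payload=0x76=118: acc |= 118<<7 -> acc=15184 shift=14
  byte[7]=0x70 cont=0 payload=0x70=112: acc |= 112<<14 -> acc=1850192 shift=21 [end]
Varint 3: bytes[5:8] = D0 F6 70 -> value 1850192 (3 byte(s))
  byte[8]=0xBD cont=1 payload=0x3D=61: acc |= 61<<0 -> acc=61 shift=7
  byte[9]=0x61 cont=0 payload=0x61=97: acc |= 97<<7 -> acc=12477 shift=14 [end]
Varint 4: bytes[8:10] = BD 61 -> value 12477 (2 byte(s))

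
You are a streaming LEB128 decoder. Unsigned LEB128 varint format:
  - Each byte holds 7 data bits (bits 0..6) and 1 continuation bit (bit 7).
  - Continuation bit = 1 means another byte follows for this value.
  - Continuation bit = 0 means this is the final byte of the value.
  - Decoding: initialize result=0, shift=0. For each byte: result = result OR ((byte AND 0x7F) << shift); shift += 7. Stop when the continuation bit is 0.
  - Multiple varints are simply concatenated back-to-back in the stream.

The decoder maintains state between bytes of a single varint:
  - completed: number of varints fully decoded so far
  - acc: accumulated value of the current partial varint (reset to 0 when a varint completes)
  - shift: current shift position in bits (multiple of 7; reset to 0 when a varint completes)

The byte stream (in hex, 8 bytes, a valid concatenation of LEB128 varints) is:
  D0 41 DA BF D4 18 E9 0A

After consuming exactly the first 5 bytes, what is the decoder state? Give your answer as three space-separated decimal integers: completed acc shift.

byte[0]=0xD0 cont=1 payload=0x50: acc |= 80<<0 -> completed=0 acc=80 shift=7
byte[1]=0x41 cont=0 payload=0x41: varint #1 complete (value=8400); reset -> completed=1 acc=0 shift=0
byte[2]=0xDA cont=1 payload=0x5A: acc |= 90<<0 -> completed=1 acc=90 shift=7
byte[3]=0xBF cont=1 payload=0x3F: acc |= 63<<7 -> completed=1 acc=8154 shift=14
byte[4]=0xD4 cont=1 payload=0x54: acc |= 84<<14 -> completed=1 acc=1384410 shift=21

Answer: 1 1384410 21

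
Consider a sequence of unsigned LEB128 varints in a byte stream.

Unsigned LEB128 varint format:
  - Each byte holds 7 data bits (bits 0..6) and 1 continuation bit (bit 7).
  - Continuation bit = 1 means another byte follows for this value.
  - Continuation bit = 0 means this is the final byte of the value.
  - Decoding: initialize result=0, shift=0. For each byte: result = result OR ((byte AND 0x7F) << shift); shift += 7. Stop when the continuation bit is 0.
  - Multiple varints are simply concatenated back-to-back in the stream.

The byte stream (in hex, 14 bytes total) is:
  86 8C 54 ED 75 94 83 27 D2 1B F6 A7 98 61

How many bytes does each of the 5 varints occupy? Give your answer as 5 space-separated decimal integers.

  byte[0]=0x86 cont=1 payload=0x06=6: acc |= 6<<0 -> acc=6 shift=7
  byte[1]=0x8C cont=1 payload=0x0C=12: acc |= 12<<7 -> acc=1542 shift=14
  byte[2]=0x54 cont=0 payload=0x54=84: acc |= 84<<14 -> acc=1377798 shift=21 [end]
Varint 1: bytes[0:3] = 86 8C 54 -> value 1377798 (3 byte(s))
  byte[3]=0xED cont=1 payload=0x6D=109: acc |= 109<<0 -> acc=109 shift=7
  byte[4]=0x75 cont=0 payload=0x75=117: acc |= 117<<7 -> acc=15085 shift=14 [end]
Varint 2: bytes[3:5] = ED 75 -> value 15085 (2 byte(s))
  byte[5]=0x94 cont=1 payload=0x14=20: acc |= 20<<0 -> acc=20 shift=7
  byte[6]=0x83 cont=1 payload=0x03=3: acc |= 3<<7 -> acc=404 shift=14
  byte[7]=0x27 cont=0 payload=0x27=39: acc |= 39<<14 -> acc=639380 shift=21 [end]
Varint 3: bytes[5:8] = 94 83 27 -> value 639380 (3 byte(s))
  byte[8]=0xD2 cont=1 payload=0x52=82: acc |= 82<<0 -> acc=82 shift=7
  byte[9]=0x1B cont=0 payload=0x1B=27: acc |= 27<<7 -> acc=3538 shift=14 [end]
Varint 4: bytes[8:10] = D2 1B -> value 3538 (2 byte(s))
  byte[10]=0xF6 cont=1 payload=0x76=118: acc |= 118<<0 -> acc=118 shift=7
  byte[11]=0xA7 cont=1 payload=0x27=39: acc |= 39<<7 -> acc=5110 shift=14
  byte[12]=0x98 cont=1 payload=0x18=24: acc |= 24<<14 -> acc=398326 shift=21
  byte[13]=0x61 cont=0 payload=0x61=97: acc |= 97<<21 -> acc=203822070 shift=28 [end]
Varint 5: bytes[10:14] = F6 A7 98 61 -> value 203822070 (4 byte(s))

Answer: 3 2 3 2 4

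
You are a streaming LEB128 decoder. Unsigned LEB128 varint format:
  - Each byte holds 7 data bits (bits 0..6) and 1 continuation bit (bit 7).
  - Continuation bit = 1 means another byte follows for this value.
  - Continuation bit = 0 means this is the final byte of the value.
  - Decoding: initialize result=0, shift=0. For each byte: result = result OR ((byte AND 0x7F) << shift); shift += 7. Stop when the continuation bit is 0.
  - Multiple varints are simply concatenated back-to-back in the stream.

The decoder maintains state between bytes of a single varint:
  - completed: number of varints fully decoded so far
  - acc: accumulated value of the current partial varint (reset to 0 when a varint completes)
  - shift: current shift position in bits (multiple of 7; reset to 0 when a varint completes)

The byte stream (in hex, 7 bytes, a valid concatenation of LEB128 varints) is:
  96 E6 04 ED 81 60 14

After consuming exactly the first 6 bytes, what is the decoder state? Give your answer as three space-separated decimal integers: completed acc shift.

byte[0]=0x96 cont=1 payload=0x16: acc |= 22<<0 -> completed=0 acc=22 shift=7
byte[1]=0xE6 cont=1 payload=0x66: acc |= 102<<7 -> completed=0 acc=13078 shift=14
byte[2]=0x04 cont=0 payload=0x04: varint #1 complete (value=78614); reset -> completed=1 acc=0 shift=0
byte[3]=0xED cont=1 payload=0x6D: acc |= 109<<0 -> completed=1 acc=109 shift=7
byte[4]=0x81 cont=1 payload=0x01: acc |= 1<<7 -> completed=1 acc=237 shift=14
byte[5]=0x60 cont=0 payload=0x60: varint #2 complete (value=1573101); reset -> completed=2 acc=0 shift=0

Answer: 2 0 0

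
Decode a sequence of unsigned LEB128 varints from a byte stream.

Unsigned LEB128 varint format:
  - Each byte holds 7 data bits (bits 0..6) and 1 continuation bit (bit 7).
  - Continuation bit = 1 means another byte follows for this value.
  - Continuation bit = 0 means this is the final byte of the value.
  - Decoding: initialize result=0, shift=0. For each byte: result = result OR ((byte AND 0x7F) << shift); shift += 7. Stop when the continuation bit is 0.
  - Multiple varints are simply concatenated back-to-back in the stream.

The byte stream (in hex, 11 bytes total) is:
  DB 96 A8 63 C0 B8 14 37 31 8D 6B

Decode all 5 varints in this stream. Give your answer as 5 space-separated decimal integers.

Answer: 208276315 334912 55 49 13709

Derivation:
  byte[0]=0xDB cont=1 payload=0x5B=91: acc |= 91<<0 -> acc=91 shift=7
  byte[1]=0x96 cont=1 payload=0x16=22: acc |= 22<<7 -> acc=2907 shift=14
  byte[2]=0xA8 cont=1 payload=0x28=40: acc |= 40<<14 -> acc=658267 shift=21
  byte[3]=0x63 cont=0 payload=0x63=99: acc |= 99<<21 -> acc=208276315 shift=28 [end]
Varint 1: bytes[0:4] = DB 96 A8 63 -> value 208276315 (4 byte(s))
  byte[4]=0xC0 cont=1 payload=0x40=64: acc |= 64<<0 -> acc=64 shift=7
  byte[5]=0xB8 cont=1 payload=0x38=56: acc |= 56<<7 -> acc=7232 shift=14
  byte[6]=0x14 cont=0 payload=0x14=20: acc |= 20<<14 -> acc=334912 shift=21 [end]
Varint 2: bytes[4:7] = C0 B8 14 -> value 334912 (3 byte(s))
  byte[7]=0x37 cont=0 payload=0x37=55: acc |= 55<<0 -> acc=55 shift=7 [end]
Varint 3: bytes[7:8] = 37 -> value 55 (1 byte(s))
  byte[8]=0x31 cont=0 payload=0x31=49: acc |= 49<<0 -> acc=49 shift=7 [end]
Varint 4: bytes[8:9] = 31 -> value 49 (1 byte(s))
  byte[9]=0x8D cont=1 payload=0x0D=13: acc |= 13<<0 -> acc=13 shift=7
  byte[10]=0x6B cont=0 payload=0x6B=107: acc |= 107<<7 -> acc=13709 shift=14 [end]
Varint 5: bytes[9:11] = 8D 6B -> value 13709 (2 byte(s))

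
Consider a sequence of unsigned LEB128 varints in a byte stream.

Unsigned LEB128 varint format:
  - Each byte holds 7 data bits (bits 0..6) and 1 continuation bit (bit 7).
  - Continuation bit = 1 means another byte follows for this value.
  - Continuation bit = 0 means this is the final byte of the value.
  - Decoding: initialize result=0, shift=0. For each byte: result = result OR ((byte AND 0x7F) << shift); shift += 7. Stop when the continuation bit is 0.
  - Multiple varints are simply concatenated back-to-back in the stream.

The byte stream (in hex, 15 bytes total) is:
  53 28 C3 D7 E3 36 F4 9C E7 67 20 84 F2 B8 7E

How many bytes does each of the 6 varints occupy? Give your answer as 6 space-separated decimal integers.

Answer: 1 1 4 4 1 4

Derivation:
  byte[0]=0x53 cont=0 payload=0x53=83: acc |= 83<<0 -> acc=83 shift=7 [end]
Varint 1: bytes[0:1] = 53 -> value 83 (1 byte(s))
  byte[1]=0x28 cont=0 payload=0x28=40: acc |= 40<<0 -> acc=40 shift=7 [end]
Varint 2: bytes[1:2] = 28 -> value 40 (1 byte(s))
  byte[2]=0xC3 cont=1 payload=0x43=67: acc |= 67<<0 -> acc=67 shift=7
  byte[3]=0xD7 cont=1 payload=0x57=87: acc |= 87<<7 -> acc=11203 shift=14
  byte[4]=0xE3 cont=1 payload=0x63=99: acc |= 99<<14 -> acc=1633219 shift=21
  byte[5]=0x36 cont=0 payload=0x36=54: acc |= 54<<21 -> acc=114879427 shift=28 [end]
Varint 3: bytes[2:6] = C3 D7 E3 36 -> value 114879427 (4 byte(s))
  byte[6]=0xF4 cont=1 payload=0x74=116: acc |= 116<<0 -> acc=116 shift=7
  byte[7]=0x9C cont=1 payload=0x1C=28: acc |= 28<<7 -> acc=3700 shift=14
  byte[8]=0xE7 cont=1 payload=0x67=103: acc |= 103<<14 -> acc=1691252 shift=21
  byte[9]=0x67 cont=0 payload=0x67=103: acc |= 103<<21 -> acc=217697908 shift=28 [end]
Varint 4: bytes[6:10] = F4 9C E7 67 -> value 217697908 (4 byte(s))
  byte[10]=0x20 cont=0 payload=0x20=32: acc |= 32<<0 -> acc=32 shift=7 [end]
Varint 5: bytes[10:11] = 20 -> value 32 (1 byte(s))
  byte[11]=0x84 cont=1 payload=0x04=4: acc |= 4<<0 -> acc=4 shift=7
  byte[12]=0xF2 cont=1 payload=0x72=114: acc |= 114<<7 -> acc=14596 shift=14
  byte[13]=0xB8 cont=1 payload=0x38=56: acc |= 56<<14 -> acc=932100 shift=21
  byte[14]=0x7E cont=0 payload=0x7E=126: acc |= 126<<21 -> acc=265173252 shift=28 [end]
Varint 6: bytes[11:15] = 84 F2 B8 7E -> value 265173252 (4 byte(s))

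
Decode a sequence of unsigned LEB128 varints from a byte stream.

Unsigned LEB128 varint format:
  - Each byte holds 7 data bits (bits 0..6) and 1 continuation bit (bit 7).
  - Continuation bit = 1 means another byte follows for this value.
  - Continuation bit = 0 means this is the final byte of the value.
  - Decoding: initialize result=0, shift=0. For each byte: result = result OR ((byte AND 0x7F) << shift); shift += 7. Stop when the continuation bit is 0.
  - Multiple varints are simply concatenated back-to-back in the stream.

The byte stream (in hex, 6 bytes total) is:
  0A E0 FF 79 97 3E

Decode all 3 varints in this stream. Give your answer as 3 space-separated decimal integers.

  byte[0]=0x0A cont=0 payload=0x0A=10: acc |= 10<<0 -> acc=10 shift=7 [end]
Varint 1: bytes[0:1] = 0A -> value 10 (1 byte(s))
  byte[1]=0xE0 cont=1 payload=0x60=96: acc |= 96<<0 -> acc=96 shift=7
  byte[2]=0xFF cont=1 payload=0x7F=127: acc |= 127<<7 -> acc=16352 shift=14
  byte[3]=0x79 cont=0 payload=0x79=121: acc |= 121<<14 -> acc=1998816 shift=21 [end]
Varint 2: bytes[1:4] = E0 FF 79 -> value 1998816 (3 byte(s))
  byte[4]=0x97 cont=1 payload=0x17=23: acc |= 23<<0 -> acc=23 shift=7
  byte[5]=0x3E cont=0 payload=0x3E=62: acc |= 62<<7 -> acc=7959 shift=14 [end]
Varint 3: bytes[4:6] = 97 3E -> value 7959 (2 byte(s))

Answer: 10 1998816 7959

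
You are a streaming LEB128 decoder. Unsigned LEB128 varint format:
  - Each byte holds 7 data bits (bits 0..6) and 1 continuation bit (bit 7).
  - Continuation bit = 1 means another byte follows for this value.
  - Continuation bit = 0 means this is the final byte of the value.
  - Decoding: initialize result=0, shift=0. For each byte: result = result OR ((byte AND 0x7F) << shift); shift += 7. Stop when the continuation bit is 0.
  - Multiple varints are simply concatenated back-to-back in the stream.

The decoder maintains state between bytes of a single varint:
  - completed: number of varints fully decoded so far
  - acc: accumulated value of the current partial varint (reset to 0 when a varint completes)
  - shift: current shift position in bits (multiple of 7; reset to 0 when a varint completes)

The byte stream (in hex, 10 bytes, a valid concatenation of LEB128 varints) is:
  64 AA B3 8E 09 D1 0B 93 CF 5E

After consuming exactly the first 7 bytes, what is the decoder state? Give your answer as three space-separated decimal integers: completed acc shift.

Answer: 3 0 0

Derivation:
byte[0]=0x64 cont=0 payload=0x64: varint #1 complete (value=100); reset -> completed=1 acc=0 shift=0
byte[1]=0xAA cont=1 payload=0x2A: acc |= 42<<0 -> completed=1 acc=42 shift=7
byte[2]=0xB3 cont=1 payload=0x33: acc |= 51<<7 -> completed=1 acc=6570 shift=14
byte[3]=0x8E cont=1 payload=0x0E: acc |= 14<<14 -> completed=1 acc=235946 shift=21
byte[4]=0x09 cont=0 payload=0x09: varint #2 complete (value=19110314); reset -> completed=2 acc=0 shift=0
byte[5]=0xD1 cont=1 payload=0x51: acc |= 81<<0 -> completed=2 acc=81 shift=7
byte[6]=0x0B cont=0 payload=0x0B: varint #3 complete (value=1489); reset -> completed=3 acc=0 shift=0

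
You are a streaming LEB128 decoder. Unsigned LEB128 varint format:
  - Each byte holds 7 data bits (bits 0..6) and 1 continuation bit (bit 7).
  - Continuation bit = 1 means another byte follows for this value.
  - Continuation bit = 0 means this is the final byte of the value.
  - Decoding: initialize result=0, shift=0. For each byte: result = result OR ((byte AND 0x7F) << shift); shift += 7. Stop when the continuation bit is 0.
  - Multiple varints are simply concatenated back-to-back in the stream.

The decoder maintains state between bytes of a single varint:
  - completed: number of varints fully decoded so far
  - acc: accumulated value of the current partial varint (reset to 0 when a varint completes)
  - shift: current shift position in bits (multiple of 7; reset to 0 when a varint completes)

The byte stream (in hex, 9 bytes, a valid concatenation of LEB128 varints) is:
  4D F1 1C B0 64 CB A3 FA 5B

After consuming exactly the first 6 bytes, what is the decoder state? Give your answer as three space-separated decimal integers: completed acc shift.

byte[0]=0x4D cont=0 payload=0x4D: varint #1 complete (value=77); reset -> completed=1 acc=0 shift=0
byte[1]=0xF1 cont=1 payload=0x71: acc |= 113<<0 -> completed=1 acc=113 shift=7
byte[2]=0x1C cont=0 payload=0x1C: varint #2 complete (value=3697); reset -> completed=2 acc=0 shift=0
byte[3]=0xB0 cont=1 payload=0x30: acc |= 48<<0 -> completed=2 acc=48 shift=7
byte[4]=0x64 cont=0 payload=0x64: varint #3 complete (value=12848); reset -> completed=3 acc=0 shift=0
byte[5]=0xCB cont=1 payload=0x4B: acc |= 75<<0 -> completed=3 acc=75 shift=7

Answer: 3 75 7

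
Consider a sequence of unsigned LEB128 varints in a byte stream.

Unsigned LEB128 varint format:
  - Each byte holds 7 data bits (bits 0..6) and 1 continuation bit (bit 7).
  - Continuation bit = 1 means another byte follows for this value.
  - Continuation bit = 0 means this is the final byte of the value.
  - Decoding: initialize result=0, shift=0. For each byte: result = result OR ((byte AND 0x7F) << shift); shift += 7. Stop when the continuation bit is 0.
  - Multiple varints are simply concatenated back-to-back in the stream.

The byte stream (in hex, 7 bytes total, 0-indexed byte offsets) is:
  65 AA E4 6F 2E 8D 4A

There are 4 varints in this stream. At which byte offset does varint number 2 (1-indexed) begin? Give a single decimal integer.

Answer: 1

Derivation:
  byte[0]=0x65 cont=0 payload=0x65=101: acc |= 101<<0 -> acc=101 shift=7 [end]
Varint 1: bytes[0:1] = 65 -> value 101 (1 byte(s))
  byte[1]=0xAA cont=1 payload=0x2A=42: acc |= 42<<0 -> acc=42 shift=7
  byte[2]=0xE4 cont=1 payload=0x64=100: acc |= 100<<7 -> acc=12842 shift=14
  byte[3]=0x6F cont=0 payload=0x6F=111: acc |= 111<<14 -> acc=1831466 shift=21 [end]
Varint 2: bytes[1:4] = AA E4 6F -> value 1831466 (3 byte(s))
  byte[4]=0x2E cont=0 payload=0x2E=46: acc |= 46<<0 -> acc=46 shift=7 [end]
Varint 3: bytes[4:5] = 2E -> value 46 (1 byte(s))
  byte[5]=0x8D cont=1 payload=0x0D=13: acc |= 13<<0 -> acc=13 shift=7
  byte[6]=0x4A cont=0 payload=0x4A=74: acc |= 74<<7 -> acc=9485 shift=14 [end]
Varint 4: bytes[5:7] = 8D 4A -> value 9485 (2 byte(s))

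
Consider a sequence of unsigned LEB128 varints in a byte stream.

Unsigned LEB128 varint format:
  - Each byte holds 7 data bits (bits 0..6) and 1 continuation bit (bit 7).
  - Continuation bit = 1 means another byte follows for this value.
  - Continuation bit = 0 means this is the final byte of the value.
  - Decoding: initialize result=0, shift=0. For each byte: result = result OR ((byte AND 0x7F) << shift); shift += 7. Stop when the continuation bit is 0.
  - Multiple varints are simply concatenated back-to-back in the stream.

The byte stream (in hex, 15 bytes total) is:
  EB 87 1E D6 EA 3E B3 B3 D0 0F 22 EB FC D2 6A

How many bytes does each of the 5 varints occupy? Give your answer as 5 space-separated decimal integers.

  byte[0]=0xEB cont=1 payload=0x6B=107: acc |= 107<<0 -> acc=107 shift=7
  byte[1]=0x87 cont=1 payload=0x07=7: acc |= 7<<7 -> acc=1003 shift=14
  byte[2]=0x1E cont=0 payload=0x1E=30: acc |= 30<<14 -> acc=492523 shift=21 [end]
Varint 1: bytes[0:3] = EB 87 1E -> value 492523 (3 byte(s))
  byte[3]=0xD6 cont=1 payload=0x56=86: acc |= 86<<0 -> acc=86 shift=7
  byte[4]=0xEA cont=1 payload=0x6A=106: acc |= 106<<7 -> acc=13654 shift=14
  byte[5]=0x3E cont=0 payload=0x3E=62: acc |= 62<<14 -> acc=1029462 shift=21 [end]
Varint 2: bytes[3:6] = D6 EA 3E -> value 1029462 (3 byte(s))
  byte[6]=0xB3 cont=1 payload=0x33=51: acc |= 51<<0 -> acc=51 shift=7
  byte[7]=0xB3 cont=1 payload=0x33=51: acc |= 51<<7 -> acc=6579 shift=14
  byte[8]=0xD0 cont=1 payload=0x50=80: acc |= 80<<14 -> acc=1317299 shift=21
  byte[9]=0x0F cont=0 payload=0x0F=15: acc |= 15<<21 -> acc=32774579 shift=28 [end]
Varint 3: bytes[6:10] = B3 B3 D0 0F -> value 32774579 (4 byte(s))
  byte[10]=0x22 cont=0 payload=0x22=34: acc |= 34<<0 -> acc=34 shift=7 [end]
Varint 4: bytes[10:11] = 22 -> value 34 (1 byte(s))
  byte[11]=0xEB cont=1 payload=0x6B=107: acc |= 107<<0 -> acc=107 shift=7
  byte[12]=0xFC cont=1 payload=0x7C=124: acc |= 124<<7 -> acc=15979 shift=14
  byte[13]=0xD2 cont=1 payload=0x52=82: acc |= 82<<14 -> acc=1359467 shift=21
  byte[14]=0x6A cont=0 payload=0x6A=106: acc |= 106<<21 -> acc=223657579 shift=28 [end]
Varint 5: bytes[11:15] = EB FC D2 6A -> value 223657579 (4 byte(s))

Answer: 3 3 4 1 4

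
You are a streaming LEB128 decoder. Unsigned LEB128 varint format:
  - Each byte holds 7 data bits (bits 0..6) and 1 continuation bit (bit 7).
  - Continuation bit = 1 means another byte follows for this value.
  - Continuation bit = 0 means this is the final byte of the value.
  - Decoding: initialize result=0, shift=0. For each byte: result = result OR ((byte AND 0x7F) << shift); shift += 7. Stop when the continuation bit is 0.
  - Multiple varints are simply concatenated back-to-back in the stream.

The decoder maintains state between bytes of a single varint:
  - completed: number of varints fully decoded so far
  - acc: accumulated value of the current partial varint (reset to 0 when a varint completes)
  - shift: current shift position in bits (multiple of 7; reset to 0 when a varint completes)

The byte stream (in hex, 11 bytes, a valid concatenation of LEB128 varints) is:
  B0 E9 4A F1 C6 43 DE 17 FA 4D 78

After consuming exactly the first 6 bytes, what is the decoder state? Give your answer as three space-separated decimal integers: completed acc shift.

Answer: 2 0 0

Derivation:
byte[0]=0xB0 cont=1 payload=0x30: acc |= 48<<0 -> completed=0 acc=48 shift=7
byte[1]=0xE9 cont=1 payload=0x69: acc |= 105<<7 -> completed=0 acc=13488 shift=14
byte[2]=0x4A cont=0 payload=0x4A: varint #1 complete (value=1225904); reset -> completed=1 acc=0 shift=0
byte[3]=0xF1 cont=1 payload=0x71: acc |= 113<<0 -> completed=1 acc=113 shift=7
byte[4]=0xC6 cont=1 payload=0x46: acc |= 70<<7 -> completed=1 acc=9073 shift=14
byte[5]=0x43 cont=0 payload=0x43: varint #2 complete (value=1106801); reset -> completed=2 acc=0 shift=0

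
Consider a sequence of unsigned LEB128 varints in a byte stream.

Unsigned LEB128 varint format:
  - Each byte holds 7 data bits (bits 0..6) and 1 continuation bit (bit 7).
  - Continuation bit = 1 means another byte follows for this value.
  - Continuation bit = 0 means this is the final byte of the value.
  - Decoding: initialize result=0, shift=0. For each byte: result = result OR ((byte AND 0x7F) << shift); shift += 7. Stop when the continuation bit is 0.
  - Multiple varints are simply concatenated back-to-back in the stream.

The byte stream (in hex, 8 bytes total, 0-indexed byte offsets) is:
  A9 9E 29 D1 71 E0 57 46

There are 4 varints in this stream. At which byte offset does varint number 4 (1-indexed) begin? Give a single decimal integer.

Answer: 7

Derivation:
  byte[0]=0xA9 cont=1 payload=0x29=41: acc |= 41<<0 -> acc=41 shift=7
  byte[1]=0x9E cont=1 payload=0x1E=30: acc |= 30<<7 -> acc=3881 shift=14
  byte[2]=0x29 cont=0 payload=0x29=41: acc |= 41<<14 -> acc=675625 shift=21 [end]
Varint 1: bytes[0:3] = A9 9E 29 -> value 675625 (3 byte(s))
  byte[3]=0xD1 cont=1 payload=0x51=81: acc |= 81<<0 -> acc=81 shift=7
  byte[4]=0x71 cont=0 payload=0x71=113: acc |= 113<<7 -> acc=14545 shift=14 [end]
Varint 2: bytes[3:5] = D1 71 -> value 14545 (2 byte(s))
  byte[5]=0xE0 cont=1 payload=0x60=96: acc |= 96<<0 -> acc=96 shift=7
  byte[6]=0x57 cont=0 payload=0x57=87: acc |= 87<<7 -> acc=11232 shift=14 [end]
Varint 3: bytes[5:7] = E0 57 -> value 11232 (2 byte(s))
  byte[7]=0x46 cont=0 payload=0x46=70: acc |= 70<<0 -> acc=70 shift=7 [end]
Varint 4: bytes[7:8] = 46 -> value 70 (1 byte(s))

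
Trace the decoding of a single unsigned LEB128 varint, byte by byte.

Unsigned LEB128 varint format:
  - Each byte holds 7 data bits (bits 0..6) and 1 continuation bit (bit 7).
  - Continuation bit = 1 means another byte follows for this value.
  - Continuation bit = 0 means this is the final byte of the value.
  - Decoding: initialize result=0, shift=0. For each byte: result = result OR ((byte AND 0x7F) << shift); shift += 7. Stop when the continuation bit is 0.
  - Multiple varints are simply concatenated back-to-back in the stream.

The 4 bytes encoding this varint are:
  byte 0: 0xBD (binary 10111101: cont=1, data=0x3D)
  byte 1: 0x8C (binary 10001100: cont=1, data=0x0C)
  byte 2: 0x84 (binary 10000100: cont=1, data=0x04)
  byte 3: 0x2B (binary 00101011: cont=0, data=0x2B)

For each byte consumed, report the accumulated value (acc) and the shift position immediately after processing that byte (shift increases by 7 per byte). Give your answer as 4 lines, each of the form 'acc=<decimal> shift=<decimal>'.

byte 0=0xBD: payload=0x3D=61, contrib = 61<<0 = 61; acc -> 61, shift -> 7
byte 1=0x8C: payload=0x0C=12, contrib = 12<<7 = 1536; acc -> 1597, shift -> 14
byte 2=0x84: payload=0x04=4, contrib = 4<<14 = 65536; acc -> 67133, shift -> 21
byte 3=0x2B: payload=0x2B=43, contrib = 43<<21 = 90177536; acc -> 90244669, shift -> 28

Answer: acc=61 shift=7
acc=1597 shift=14
acc=67133 shift=21
acc=90244669 shift=28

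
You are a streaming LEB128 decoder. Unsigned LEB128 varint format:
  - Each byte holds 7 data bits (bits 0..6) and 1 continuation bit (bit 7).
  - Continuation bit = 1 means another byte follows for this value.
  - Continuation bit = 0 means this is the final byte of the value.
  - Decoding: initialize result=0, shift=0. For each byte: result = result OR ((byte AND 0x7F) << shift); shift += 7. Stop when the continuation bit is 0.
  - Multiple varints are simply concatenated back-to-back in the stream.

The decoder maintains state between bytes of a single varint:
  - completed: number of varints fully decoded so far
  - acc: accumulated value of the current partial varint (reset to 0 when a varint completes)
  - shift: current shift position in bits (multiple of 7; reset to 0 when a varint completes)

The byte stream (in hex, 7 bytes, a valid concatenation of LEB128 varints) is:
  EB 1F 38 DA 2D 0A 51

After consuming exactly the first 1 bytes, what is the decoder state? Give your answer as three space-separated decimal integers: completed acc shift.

Answer: 0 107 7

Derivation:
byte[0]=0xEB cont=1 payload=0x6B: acc |= 107<<0 -> completed=0 acc=107 shift=7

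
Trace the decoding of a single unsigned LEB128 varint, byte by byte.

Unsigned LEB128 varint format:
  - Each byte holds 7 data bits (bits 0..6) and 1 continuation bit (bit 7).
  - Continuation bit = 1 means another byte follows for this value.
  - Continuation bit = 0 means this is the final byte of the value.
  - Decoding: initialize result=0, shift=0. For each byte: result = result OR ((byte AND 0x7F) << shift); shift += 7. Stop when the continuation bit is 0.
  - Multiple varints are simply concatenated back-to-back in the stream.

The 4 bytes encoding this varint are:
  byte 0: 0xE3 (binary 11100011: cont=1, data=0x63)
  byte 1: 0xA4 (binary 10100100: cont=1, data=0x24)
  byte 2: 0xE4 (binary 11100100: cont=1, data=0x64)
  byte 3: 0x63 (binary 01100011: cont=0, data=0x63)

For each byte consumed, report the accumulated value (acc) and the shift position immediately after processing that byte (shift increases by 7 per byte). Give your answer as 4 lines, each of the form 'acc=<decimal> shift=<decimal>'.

byte 0=0xE3: payload=0x63=99, contrib = 99<<0 = 99; acc -> 99, shift -> 7
byte 1=0xA4: payload=0x24=36, contrib = 36<<7 = 4608; acc -> 4707, shift -> 14
byte 2=0xE4: payload=0x64=100, contrib = 100<<14 = 1638400; acc -> 1643107, shift -> 21
byte 3=0x63: payload=0x63=99, contrib = 99<<21 = 207618048; acc -> 209261155, shift -> 28

Answer: acc=99 shift=7
acc=4707 shift=14
acc=1643107 shift=21
acc=209261155 shift=28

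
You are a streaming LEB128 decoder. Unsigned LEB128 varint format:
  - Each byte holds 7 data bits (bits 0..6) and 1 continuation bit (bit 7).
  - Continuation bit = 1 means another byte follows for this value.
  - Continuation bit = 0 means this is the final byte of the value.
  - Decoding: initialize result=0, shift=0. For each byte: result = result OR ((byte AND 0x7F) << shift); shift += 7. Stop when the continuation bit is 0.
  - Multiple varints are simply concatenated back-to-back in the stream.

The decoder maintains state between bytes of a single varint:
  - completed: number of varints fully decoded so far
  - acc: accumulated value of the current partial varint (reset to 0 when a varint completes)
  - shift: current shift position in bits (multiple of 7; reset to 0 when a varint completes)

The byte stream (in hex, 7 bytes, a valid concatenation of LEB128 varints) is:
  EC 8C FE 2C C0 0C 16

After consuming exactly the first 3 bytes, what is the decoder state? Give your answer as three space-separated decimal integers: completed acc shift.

byte[0]=0xEC cont=1 payload=0x6C: acc |= 108<<0 -> completed=0 acc=108 shift=7
byte[1]=0x8C cont=1 payload=0x0C: acc |= 12<<7 -> completed=0 acc=1644 shift=14
byte[2]=0xFE cont=1 payload=0x7E: acc |= 126<<14 -> completed=0 acc=2066028 shift=21

Answer: 0 2066028 21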